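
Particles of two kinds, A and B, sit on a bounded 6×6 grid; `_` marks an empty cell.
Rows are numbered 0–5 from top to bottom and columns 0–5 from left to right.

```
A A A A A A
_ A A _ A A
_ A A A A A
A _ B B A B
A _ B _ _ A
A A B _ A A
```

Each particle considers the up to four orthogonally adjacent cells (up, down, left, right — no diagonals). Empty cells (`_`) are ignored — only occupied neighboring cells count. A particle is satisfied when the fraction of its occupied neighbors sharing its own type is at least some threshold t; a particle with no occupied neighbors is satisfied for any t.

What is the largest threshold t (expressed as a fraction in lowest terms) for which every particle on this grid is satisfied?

0/1

(0,0)A 1/1
(0,1)A 3/3
(0,2)A 3/3
(0,3)A 2/2
(0,4)A 3/3
(0,5)A 2/2
(1,1)A 3/3
(1,2)A 3/3
(1,4)A 3/3
(1,5)A 3/3
(2,1)A 2/2
(2,2)A 3/4
(2,3)A 2/3
(2,4)A 4/4
(2,5)A 2/3
(3,0)A 1/1
(3,2)B 2/3
(3,3)B 1/3
(3,4)A 1/3
(3,5)B 0/3
(4,0)A 2/2
(4,2)B 2/2
(4,5)A 1/2
(5,0)A 2/2
(5,1)A 1/2
(5,2)B 1/2
(5,4)A 1/1
(5,5)A 2/2
The smallest same-type fraction is 0/3 at (3,5), which reduces to 0/1. Any threshold above that leaves this particle unsatisfied.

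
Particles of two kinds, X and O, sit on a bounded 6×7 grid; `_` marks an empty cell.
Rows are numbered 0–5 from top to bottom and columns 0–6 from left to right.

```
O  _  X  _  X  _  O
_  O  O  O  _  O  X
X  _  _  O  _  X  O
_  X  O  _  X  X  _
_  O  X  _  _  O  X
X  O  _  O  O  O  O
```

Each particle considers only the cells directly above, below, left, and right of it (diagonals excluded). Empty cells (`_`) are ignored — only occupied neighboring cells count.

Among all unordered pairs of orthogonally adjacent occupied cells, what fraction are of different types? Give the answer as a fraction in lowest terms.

Scan each occupied cell's neighbors to the right and below so each pair is counted once.
Row 0: X(0,2)–O(1,2)≠ O(0,6)–X(1,6)≠  → 2/2 unlike.
Row 1: O(1,1)–O(1,2)= O(1,2)–O(1,3)= O(1,3)–O(2,3)= O(1,5)–X(1,6)≠ O(1,5)–X(2,5)≠ X(1,6)–O(2,6)≠  → 3/6 unlike.
Row 2: X(2,5)–O(2,6)≠ X(2,5)–X(3,5)=  → 1/2 unlike.
Row 3: X(3,1)–O(3,2)≠ X(3,1)–O(4,1)≠ O(3,2)–X(4,2)≠ X(3,4)–X(3,5)= X(3,5)–O(4,5)≠  → 4/5 unlike.
Row 4: O(4,1)–X(4,2)≠ O(4,1)–O(5,1)= O(4,5)–X(4,6)≠ O(4,5)–O(5,5)= X(4,6)–O(5,6)≠  → 3/5 unlike.
Row 5: X(5,0)–O(5,1)≠ O(5,3)–O(5,4)= O(5,4)–O(5,5)= O(5,5)–O(5,6)=  → 1/4 unlike.
Total adjacent occupied pairs: 24; unlike-type pairs: 14.
14/24 reduces to 7/12.

7/12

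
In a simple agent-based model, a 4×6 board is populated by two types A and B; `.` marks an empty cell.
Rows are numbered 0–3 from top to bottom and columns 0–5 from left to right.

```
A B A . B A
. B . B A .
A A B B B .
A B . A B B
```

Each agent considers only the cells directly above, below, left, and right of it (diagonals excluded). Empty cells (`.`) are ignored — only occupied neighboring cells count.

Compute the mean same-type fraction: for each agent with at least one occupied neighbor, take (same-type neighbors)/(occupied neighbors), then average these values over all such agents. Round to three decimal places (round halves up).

Row 0: (0,0)A 0/1 · (0,1)B 1/3 · (0,2)A 0/1 · (0,4)B 0/2 · (0,5)A 0/1
Row 1: (1,1)B 1/2 · (1,3)B 1/2 · (1,4)A 0/3
Row 2: (2,0)A 2/2 · (2,1)A 1/4 · (2,2)B 1/2 · (2,3)B 3/4 · (2,4)B 2/3
Row 3: (3,0)A 1/2 · (3,1)B 0/2 · (3,3)A 0/2 · (3,4)B 2/3 · (3,5)B 1/1
Sum over 18 agents: 0/1 + 1/3 + 0/1 + 0/2 + 0/1 + 1/2 + 1/2 + 0/3 + 2/2 + 1/4 + 1/2 + 3/4 + 2/3 + 1/2 + 0/2 + 0/2 + 2/3 + 1/1 = 20/3; mean = 20/3 ÷ 18 = 10/27 = 0.370370… → 0.370.

0.370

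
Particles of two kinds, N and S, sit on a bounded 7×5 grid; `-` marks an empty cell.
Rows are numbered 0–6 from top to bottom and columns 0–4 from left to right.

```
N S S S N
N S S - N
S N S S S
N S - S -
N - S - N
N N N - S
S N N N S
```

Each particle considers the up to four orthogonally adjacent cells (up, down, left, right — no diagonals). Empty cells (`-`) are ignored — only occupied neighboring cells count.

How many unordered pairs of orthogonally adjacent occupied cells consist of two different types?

Scan each occupied cell's neighbors to the right and below so each pair is counted once.
From row 0: 2 unlike of 8 pairs (running 2/8).
From row 1: 4 unlike of 6 pairs (running 6/14).
From row 2: 4 unlike of 7 pairs (running 10/21).
From row 3: 1 unlike of 2 pairs (running 11/23).
From row 4: 2 unlike of 3 pairs (running 13/26).
From row 5: 1 unlike of 6 pairs (running 14/32).
From row 6: 2 unlike of 4 pairs (running 16/36).
Total adjacent occupied pairs: 36; unlike-type pairs: 16.

16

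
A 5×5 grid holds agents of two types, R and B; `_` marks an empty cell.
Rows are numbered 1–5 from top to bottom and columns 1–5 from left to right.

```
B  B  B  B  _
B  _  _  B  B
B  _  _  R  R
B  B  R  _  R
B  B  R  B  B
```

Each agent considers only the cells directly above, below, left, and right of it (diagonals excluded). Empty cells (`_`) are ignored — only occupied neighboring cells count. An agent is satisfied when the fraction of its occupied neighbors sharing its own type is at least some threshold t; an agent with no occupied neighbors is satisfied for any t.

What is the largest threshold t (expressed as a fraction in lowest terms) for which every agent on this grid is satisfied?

1/3

Row 1: (1,1)B 2/2 · (1,2)B 2/2 · (1,3)B 2/2 · (1,4)B 2/2
Row 2: (2,1)B 2/2 · (2,4)B 2/3 · (2,5)B 1/2
Row 3: (3,1)B 2/2 · (3,4)R 1/2 · (3,5)R 2/3
Row 4: (4,1)B 3/3 · (4,2)B 2/3 · (4,3)R 1/2 · (4,5)R 1/2
Row 5: (5,1)B 2/2 · (5,2)B 2/3 · (5,3)R 1/3 · (5,4)B 1/2 · (5,5)B 1/2
The smallest same-type fraction is 1/3 at (5,3), which reduces to 1/3. Any threshold above that leaves this agent unsatisfied.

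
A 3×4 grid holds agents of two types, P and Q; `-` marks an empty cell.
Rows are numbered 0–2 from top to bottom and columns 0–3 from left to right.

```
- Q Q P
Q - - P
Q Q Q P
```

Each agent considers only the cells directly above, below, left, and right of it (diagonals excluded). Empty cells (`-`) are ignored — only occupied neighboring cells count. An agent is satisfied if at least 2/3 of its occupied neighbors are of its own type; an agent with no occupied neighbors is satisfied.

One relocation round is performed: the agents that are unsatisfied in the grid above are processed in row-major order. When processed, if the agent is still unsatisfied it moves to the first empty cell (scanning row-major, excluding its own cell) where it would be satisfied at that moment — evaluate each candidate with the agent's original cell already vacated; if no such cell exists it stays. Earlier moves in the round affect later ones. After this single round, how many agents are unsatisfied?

Initially unsatisfied (in order): (0,2), (0,3), (2,2), (2,3).
  (0,2) → (0,0).
  (0,3): now satisfied by earlier moves; stays.
  (2,2) → (1,1).
  (2,3): now satisfied by earlier moves; stays.
Resulting grid:
Q Q - P
Q Q - P
Q Q - P
All satisfied now.

0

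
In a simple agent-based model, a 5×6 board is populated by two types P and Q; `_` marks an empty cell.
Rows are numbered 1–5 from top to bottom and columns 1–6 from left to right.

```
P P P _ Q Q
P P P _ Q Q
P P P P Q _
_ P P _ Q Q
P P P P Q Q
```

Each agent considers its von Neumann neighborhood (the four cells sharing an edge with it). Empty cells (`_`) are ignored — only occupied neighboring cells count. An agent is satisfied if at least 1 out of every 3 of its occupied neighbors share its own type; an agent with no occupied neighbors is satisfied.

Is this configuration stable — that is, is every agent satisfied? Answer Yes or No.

Yes

Row 1: (1,1)P 2/2 ok · (1,2)P 3/3 ok · (1,3)P 2/2 ok · (1,5)Q 2/2 ok · (1,6)Q 2/2 ok
Row 2: (2,1)P 3/3 ok · (2,2)P 4/4 ok · (2,3)P 3/3 ok · (2,5)Q 3/3 ok · (2,6)Q 2/2 ok
Row 3: (3,1)P 2/2 ok · (3,2)P 4/4 ok · (3,3)P 4/4 ok · (3,4)P 1/2 ok · (3,5)Q 2/3 ok
Row 4: (4,2)P 3/3 ok · (4,3)P 3/3 ok · (4,5)Q 3/3 ok · (4,6)Q 2/2 ok
Row 5: (5,1)P 1/1 ok · (5,2)P 3/3 ok · (5,3)P 3/3 ok · (5,4)P 1/2 ok · (5,5)Q 2/3 ok · (5,6)Q 2/2 ok
All meet the threshold, so the configuration is stable.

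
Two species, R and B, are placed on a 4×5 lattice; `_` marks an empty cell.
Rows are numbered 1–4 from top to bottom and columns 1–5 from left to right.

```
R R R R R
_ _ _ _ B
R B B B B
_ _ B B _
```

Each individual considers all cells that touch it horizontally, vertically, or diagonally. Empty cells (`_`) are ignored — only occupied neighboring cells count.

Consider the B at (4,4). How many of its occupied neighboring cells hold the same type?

Occupied neighbors of (4,4): (3,3)=B, (3,4)=B, (3,5)=B, (4,3)=B.
Same type (B): 4 of 4.

4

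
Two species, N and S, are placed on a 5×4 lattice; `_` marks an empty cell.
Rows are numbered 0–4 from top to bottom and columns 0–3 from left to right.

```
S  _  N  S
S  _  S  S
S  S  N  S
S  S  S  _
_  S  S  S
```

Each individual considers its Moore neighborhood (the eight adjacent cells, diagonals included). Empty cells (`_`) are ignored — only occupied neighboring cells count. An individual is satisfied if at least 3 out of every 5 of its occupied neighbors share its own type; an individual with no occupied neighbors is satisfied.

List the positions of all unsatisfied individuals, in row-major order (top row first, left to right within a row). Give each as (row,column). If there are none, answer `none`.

(0,0)S 1/1 satisfied
(0,2)N 0/3 not
(0,3)S 2/3 satisfied
(1,0)S 3/3 satisfied
(1,2)S 4/6 satisfied
(1,3)S 3/5 satisfied
(2,0)S 4/4 satisfied
(2,1)S 6/7 satisfied
(2,2)N 0/6 not
(2,3)S 3/4 satisfied
(3,0)S 4/4 satisfied
(3,1)S 6/7 satisfied
(3,2)S 6/7 satisfied
(4,1)S 4/4 satisfied
(4,2)S 4/4 satisfied
(4,3)S 2/2 satisfied

(0,2), (2,2)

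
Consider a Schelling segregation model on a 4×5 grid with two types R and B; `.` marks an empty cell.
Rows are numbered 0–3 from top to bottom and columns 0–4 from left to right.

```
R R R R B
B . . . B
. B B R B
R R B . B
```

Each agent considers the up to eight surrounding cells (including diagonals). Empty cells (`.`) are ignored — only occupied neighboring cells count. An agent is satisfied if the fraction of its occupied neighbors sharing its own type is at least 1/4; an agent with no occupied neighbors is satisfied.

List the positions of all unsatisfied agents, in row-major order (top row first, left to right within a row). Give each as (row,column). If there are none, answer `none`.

(0,0)R 1/2 ✓
(0,1)R 2/3 ✓
(0,2)R 2/2 ✓
(0,3)R 1/3 ✓
(0,4)B 1/2 ✓
(1,0)B 1/3 ✓
(1,4)B 2/4 ✓
(2,1)B 3/5 ✓
(2,2)B 2/4 ✓
(2,3)R 0/5 ✗
(2,4)B 2/3 ✓
(3,0)R 1/2 ✓
(3,1)R 1/4 ✓
(3,2)B 2/4 ✓
(3,4)B 1/2 ✓

(2,3)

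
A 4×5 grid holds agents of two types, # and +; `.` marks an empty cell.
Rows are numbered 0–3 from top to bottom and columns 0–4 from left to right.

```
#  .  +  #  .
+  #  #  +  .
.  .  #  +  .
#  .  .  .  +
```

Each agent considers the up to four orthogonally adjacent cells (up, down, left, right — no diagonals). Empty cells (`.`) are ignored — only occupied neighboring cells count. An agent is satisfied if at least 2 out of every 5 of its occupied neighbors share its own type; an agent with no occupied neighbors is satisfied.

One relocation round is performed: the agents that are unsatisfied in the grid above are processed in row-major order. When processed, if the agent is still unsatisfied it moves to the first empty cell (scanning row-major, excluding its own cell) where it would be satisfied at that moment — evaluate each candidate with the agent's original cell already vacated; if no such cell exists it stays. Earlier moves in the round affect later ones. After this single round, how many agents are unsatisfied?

Initially unsatisfied (in order): (0,0), (0,2), (0,3), (1,0), (1,3).
  (0,0) → (0,1).
  (0,2) → (0,0).
  (0,3) → (0,2).
  (1,0): now satisfied by earlier moves; stays.
  (1,3): now satisfied by earlier moves; stays.
Resulting grid:
+ # # . .
+ # # + .
. . # + .
# . . . +
All satisfied now.

0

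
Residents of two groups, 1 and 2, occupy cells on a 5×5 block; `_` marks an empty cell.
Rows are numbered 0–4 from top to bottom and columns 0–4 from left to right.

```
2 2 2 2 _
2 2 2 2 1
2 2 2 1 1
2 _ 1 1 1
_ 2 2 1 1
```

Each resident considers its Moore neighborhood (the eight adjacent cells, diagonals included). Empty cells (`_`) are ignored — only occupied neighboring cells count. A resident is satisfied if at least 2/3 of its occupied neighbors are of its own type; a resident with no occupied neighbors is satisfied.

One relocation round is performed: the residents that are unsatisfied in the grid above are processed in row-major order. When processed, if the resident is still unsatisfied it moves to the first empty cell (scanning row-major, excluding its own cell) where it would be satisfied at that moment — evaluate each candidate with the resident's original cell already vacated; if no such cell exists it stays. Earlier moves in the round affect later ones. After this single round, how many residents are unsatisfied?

Initially unsatisfied (in order): (1,3), (1,4), (2,2), (2,3), (3,2), (4,2).
  (1,3) → (3,1).
  (1,4): now satisfied by earlier moves; stays.
  (2,2) → (4,0).
  (2,3): now satisfied by earlier moves; stays.
  (3,2): no empty cell satisfies it; stays.
  (4,2): no empty cell satisfies it; stays.
Resulting grid:
2 2 2 2 _
2 2 2 _ 1
2 2 _ 1 1
2 2 1 1 1
2 2 2 1 1
Unsatisfied now: (3,2), (4,2).

2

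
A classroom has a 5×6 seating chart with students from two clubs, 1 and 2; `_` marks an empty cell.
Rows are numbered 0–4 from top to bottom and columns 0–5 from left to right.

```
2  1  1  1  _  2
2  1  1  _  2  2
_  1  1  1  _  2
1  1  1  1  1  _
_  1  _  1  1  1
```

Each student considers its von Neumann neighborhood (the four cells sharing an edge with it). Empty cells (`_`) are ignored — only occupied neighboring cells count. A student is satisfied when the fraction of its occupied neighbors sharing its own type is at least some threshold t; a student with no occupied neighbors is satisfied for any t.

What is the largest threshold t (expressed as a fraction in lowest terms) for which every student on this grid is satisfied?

(0,0)2 1/2
(0,1)1 2/3
(0,2)1 3/3
(0,3)1 1/1
(0,5)2 1/1
(1,0)2 1/2
(1,1)1 3/4
(1,2)1 3/3
(1,4)2 1/1
(1,5)2 3/3
(2,1)1 3/3
(2,2)1 4/4
(2,3)1 2/2
(2,5)2 1/1
(3,0)1 1/1
(3,1)1 4/4
(3,2)1 3/3
(3,3)1 4/4
(3,4)1 2/2
(4,1)1 1/1
(4,3)1 2/2
(4,4)1 3/3
(4,5)1 1/1
The smallest same-type fraction is 1/2 at (0,0), which reduces to 1/2. Any threshold above that leaves this student unsatisfied.

1/2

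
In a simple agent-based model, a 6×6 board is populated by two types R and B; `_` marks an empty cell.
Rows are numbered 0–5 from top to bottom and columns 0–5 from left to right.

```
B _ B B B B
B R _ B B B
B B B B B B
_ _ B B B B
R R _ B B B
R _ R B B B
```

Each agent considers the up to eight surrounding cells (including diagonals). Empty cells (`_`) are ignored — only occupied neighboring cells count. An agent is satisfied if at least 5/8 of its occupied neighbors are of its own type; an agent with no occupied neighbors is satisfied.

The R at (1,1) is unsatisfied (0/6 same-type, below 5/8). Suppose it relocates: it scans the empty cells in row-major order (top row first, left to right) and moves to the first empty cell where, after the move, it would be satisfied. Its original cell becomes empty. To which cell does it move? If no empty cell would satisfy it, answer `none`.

Vacating (1,1). Empty cells in order:
  (0,1): 0/3 same-type → still unsatisfied.
  (1,2): 0/6 same-type → still unsatisfied.
  (3,0): 2/4 same-type → still unsatisfied.
  (3,1): 2/6 same-type → still unsatisfied.
  (4,2): 2/6 same-type → still unsatisfied.
  (5,1): 4/4 same-type → satisfied — stop here.

(5,1)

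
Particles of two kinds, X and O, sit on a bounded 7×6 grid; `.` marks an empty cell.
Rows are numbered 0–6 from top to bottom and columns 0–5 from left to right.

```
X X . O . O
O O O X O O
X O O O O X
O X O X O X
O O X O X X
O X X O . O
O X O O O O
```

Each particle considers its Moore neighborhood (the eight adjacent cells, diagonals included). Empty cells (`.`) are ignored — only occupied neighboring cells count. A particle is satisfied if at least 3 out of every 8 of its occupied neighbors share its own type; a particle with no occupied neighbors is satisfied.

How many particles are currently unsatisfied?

Row 0: (0,0)X 1/3 not · (0,1)X 1/4 not · (0,3)O 2/3 satisfied · (0,5)O 2/2 satisfied
Row 1: (1,0)O 2/5 satisfied · (1,1)O 4/7 satisfied · (1,2)O 5/7 satisfied · (1,3)X 0/6 not · (1,4)O 5/7 satisfied · (1,5)O 3/4 satisfied
Row 2: (2,0)X 1/5 not · (2,1)O 6/8 satisfied · (2,2)O 5/8 satisfied · (2,3)O 6/8 satisfied · (2,4)O 4/8 satisfied · (2,5)X 1/5 not
Row 3: (3,0)O 3/5 satisfied · (3,1)X 2/8 not · (3,2)O 5/8 satisfied · (3,3)X 2/8 not · (3,4)O 3/8 satisfied · (3,5)X 3/5 satisfied
Row 4: (4,0)O 3/5 satisfied · (4,1)O 4/8 satisfied · (4,2)X 4/8 satisfied · (4,3)O 3/7 satisfied · (4,4)X 3/7 satisfied · (4,5)X 2/4 satisfied
Row 5: (5,0)O 3/5 satisfied · (5,1)X 3/8 satisfied · (5,2)X 3/8 satisfied · (5,3)O 4/7 satisfied · (5,5)O 2/4 satisfied
Row 6: (6,0)O 1/3 not · (6,1)X 2/5 satisfied · (6,2)O 2/5 satisfied · (6,3)O 3/4 satisfied · (6,4)O 4/4 satisfied · (6,5)O 2/2 satisfied
Unsatisfied: (0,0), (0,1), (1,3), (2,0), (2,5), (3,1), (3,3), (6,0) — 8 in total.

8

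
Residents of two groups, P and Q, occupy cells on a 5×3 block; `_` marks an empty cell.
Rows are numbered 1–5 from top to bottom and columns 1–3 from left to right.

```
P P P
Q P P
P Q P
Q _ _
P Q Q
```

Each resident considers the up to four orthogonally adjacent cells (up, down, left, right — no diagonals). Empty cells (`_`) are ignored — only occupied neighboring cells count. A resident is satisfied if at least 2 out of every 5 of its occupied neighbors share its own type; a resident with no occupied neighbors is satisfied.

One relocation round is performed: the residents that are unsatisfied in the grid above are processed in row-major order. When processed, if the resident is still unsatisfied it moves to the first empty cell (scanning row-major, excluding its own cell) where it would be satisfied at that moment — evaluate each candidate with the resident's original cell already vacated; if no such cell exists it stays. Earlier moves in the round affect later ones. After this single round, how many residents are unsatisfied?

Initially unsatisfied (in order): (2,1), (3,1), (3,2), (4,1), (5,1).
  (2,1) → (4,2).
  (3,1) → (2,1).
  (3,2) → (3,1).
  (4,1): now satisfied by earlier moves; stays.
  (5,1) → (3,2).
Resulting grid:
P P P
P P P
Q P P
Q Q _
_ Q Q
Unsatisfied now: (3,1).

1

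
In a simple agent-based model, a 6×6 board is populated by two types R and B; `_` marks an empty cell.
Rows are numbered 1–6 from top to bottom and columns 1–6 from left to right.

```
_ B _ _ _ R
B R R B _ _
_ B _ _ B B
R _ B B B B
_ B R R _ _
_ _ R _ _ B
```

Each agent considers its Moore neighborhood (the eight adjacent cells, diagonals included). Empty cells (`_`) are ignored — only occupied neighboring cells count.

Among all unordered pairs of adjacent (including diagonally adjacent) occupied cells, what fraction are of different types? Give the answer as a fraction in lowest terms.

Scan each occupied cell's neighbors to the right and below (and the two forward diagonals) so each pair is counted once.
Row 1: B(1,2)–R(2,2)≠ B(1,2)–R(2,3)≠ B(1,2)–B(2,1)=  → 2/3 unlike.
Row 2: B(2,1)–R(2,2)≠ B(2,1)–B(3,2)= R(2,2)–R(2,3)= R(2,2)–B(3,2)≠ R(2,3)–B(2,4)≠ R(2,3)–B(3,2)≠ B(2,4)–B(3,5)=  → 4/7 unlike.
Row 3: B(3,2)–B(4,3)= B(3,2)–R(4,1)≠ B(3,5)–B(3,6)= B(3,5)–B(4,5)= B(3,5)–B(4,6)= B(3,5)–B(4,4)= B(3,6)–B(4,6)= B(3,6)–B(4,5)=  → 1/8 unlike.
Row 4: R(4,1)–B(5,2)≠ B(4,3)–B(4,4)= B(4,3)–R(5,3)≠ B(4,3)–R(5,4)≠ B(4,3)–B(5,2)= B(4,4)–B(4,5)= B(4,4)–R(5,4)≠ B(4,4)–R(5,3)≠ B(4,5)–B(4,6)= B(4,5)–R(5,4)≠  → 6/10 unlike.
Row 5: B(5,2)–R(5,3)≠ B(5,2)–R(6,3)≠ R(5,3)–R(5,4)= R(5,3)–R(6,3)= R(5,4)–R(6,3)=  → 2/5 unlike.
Total adjacent occupied pairs: 33; unlike-type pairs: 15.
15/33 reduces to 5/11.

5/11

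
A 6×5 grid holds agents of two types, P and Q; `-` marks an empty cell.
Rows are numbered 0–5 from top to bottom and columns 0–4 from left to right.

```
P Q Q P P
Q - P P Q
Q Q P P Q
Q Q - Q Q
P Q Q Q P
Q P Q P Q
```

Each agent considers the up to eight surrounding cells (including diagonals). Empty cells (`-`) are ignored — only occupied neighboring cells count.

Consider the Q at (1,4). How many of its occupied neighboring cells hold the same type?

Occupied neighbors of (1,4): (0,3)=P, (0,4)=P, (1,3)=P, (2,3)=P, (2,4)=Q.
Same type (Q): 1 of 5.

1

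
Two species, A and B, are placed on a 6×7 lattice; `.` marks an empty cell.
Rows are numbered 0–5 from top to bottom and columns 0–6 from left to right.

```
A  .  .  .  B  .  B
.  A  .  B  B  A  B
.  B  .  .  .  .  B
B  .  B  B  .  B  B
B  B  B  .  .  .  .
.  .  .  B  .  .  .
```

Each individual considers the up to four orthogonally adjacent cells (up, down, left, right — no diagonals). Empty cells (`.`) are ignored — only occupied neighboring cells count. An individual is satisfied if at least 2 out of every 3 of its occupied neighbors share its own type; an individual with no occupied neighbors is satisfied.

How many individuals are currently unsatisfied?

(0,0)A 0/0 ok
(0,4)B 1/1 ok
(0,6)B 1/1 ok
(1,1)A 0/1 unhappy
(1,3)B 1/1 ok
(1,4)B 2/3 ok
(1,5)A 0/2 unhappy
(1,6)B 2/3 ok
(2,1)B 0/1 unhappy
(2,6)B 2/2 ok
(3,0)B 1/1 ok
(3,2)B 2/2 ok
(3,3)B 1/1 ok
(3,5)B 1/1 ok
(3,6)B 2/2 ok
(4,0)B 2/2 ok
(4,1)B 2/2 ok
(4,2)B 2/2 ok
(5,3)B 0/0 ok
Unsatisfied: (1,1), (1,5), (2,1) — 3 in total.

3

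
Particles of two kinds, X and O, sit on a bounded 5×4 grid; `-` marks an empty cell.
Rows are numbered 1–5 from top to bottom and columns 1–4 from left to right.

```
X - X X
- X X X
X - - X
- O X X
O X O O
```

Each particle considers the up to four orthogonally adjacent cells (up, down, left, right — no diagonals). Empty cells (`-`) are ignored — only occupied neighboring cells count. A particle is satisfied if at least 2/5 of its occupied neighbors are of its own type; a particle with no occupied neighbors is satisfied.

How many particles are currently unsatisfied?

5

Row 1: (1,1)X 0/0 ✓ · (1,3)X 2/2 ✓ · (1,4)X 2/2 ✓
Row 2: (2,2)X 1/1 ✓ · (2,3)X 3/3 ✓ · (2,4)X 3/3 ✓
Row 3: (3,1)X 0/0 ✓ · (3,4)X 2/2 ✓
Row 4: (4,2)O 0/2 ✗ · (4,3)X 1/3 ✗ · (4,4)X 2/3 ✓
Row 5: (5,1)O 0/1 ✗ · (5,2)X 0/3 ✗ · (5,3)O 1/3 ✗ · (5,4)O 1/2 ✓
Unsatisfied: (4,2), (4,3), (5,1), (5,2), (5,3) — 5 in total.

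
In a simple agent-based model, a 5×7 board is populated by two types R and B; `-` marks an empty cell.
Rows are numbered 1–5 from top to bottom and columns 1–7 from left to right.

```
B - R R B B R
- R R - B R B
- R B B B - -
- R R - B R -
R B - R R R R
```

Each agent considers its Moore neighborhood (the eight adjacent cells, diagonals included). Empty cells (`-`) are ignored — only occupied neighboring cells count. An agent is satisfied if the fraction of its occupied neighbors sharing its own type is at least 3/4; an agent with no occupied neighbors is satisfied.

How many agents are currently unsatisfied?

20

Row 1: (1,1)B 0/1 unhappy · (1,3)R 3/3 ok · (1,4)R 2/4 unhappy · (1,5)B 2/4 unhappy · (1,6)B 3/5 unhappy · (1,7)R 1/3 unhappy
Row 2: (2,2)R 3/5 unhappy · (2,3)R 4/6 unhappy · (2,5)B 4/6 unhappy · (2,6)R 1/6 unhappy · (2,7)B 1/3 unhappy
Row 3: (3,2)R 4/5 ok · (3,3)B 1/6 unhappy · (3,4)B 4/6 unhappy · (3,5)B 3/5 unhappy
Row 4: (4,2)R 3/5 unhappy · (4,3)R 3/6 unhappy · (4,5)B 2/6 unhappy · (4,6)R 3/5 unhappy
Row 5: (5,1)R 1/2 unhappy · (5,2)B 0/3 unhappy · (5,4)R 2/3 unhappy · (5,5)R 3/4 ok · (5,6)R 3/4 ok · (5,7)R 2/2 ok
Unsatisfied: (1,1), (1,4), (1,5), (1,6), (1,7), (2,2), (2,3), (2,5), (2,6), (2,7), (3,3), (3,4), (3,5), (4,2), (4,3), (4,5), (4,6), (5,1), (5,2), (5,4) — 20 in total.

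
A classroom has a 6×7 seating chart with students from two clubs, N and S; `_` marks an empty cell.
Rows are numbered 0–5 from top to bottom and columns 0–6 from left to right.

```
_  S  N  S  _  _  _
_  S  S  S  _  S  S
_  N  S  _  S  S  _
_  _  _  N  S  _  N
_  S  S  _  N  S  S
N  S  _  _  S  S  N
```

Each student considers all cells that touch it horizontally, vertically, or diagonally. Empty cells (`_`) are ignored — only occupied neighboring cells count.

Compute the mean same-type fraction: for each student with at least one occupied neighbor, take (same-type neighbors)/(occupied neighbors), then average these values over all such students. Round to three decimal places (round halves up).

(0,1)S 2/3
(0,2)N 0/5
(0,3)S 2/3
(1,1)S 3/5
(1,2)S 5/7
(1,3)S 4/5
(1,5)S 3/3
(1,6)S 2/2
(2,1)N 0/3
(2,2)S 3/5
(2,4)S 4/5
(2,5)S 4/5
(3,3)N 1/5
(3,4)S 3/5
(3,6)N 0/3
(4,1)S 2/3
(4,2)S 2/3
(4,4)N 1/5
(4,5)S 4/7
(4,6)S 2/4
(5,0)N 0/2
(5,1)S 2/3
(5,4)S 2/3
(5,5)S 3/5
(5,6)N 0/3
Sum over 25 students: 2/3 + 0/5 + 2/3 + 3/5 + 5/7 + 4/5 + 3/3 + 2/2 + 0/3 + 3/5 + 4/5 + 4/5 + 1/5 + 3/5 + 0/3 + 2/3 + 2/3 + 1/5 + 4/7 + 2/4 + 0/2 + 2/3 + 2/3 + 3/5 + 0/3 = 909/70; mean = 909/70 ÷ 25 = 909/1750 = 0.519428… → 0.519.

0.519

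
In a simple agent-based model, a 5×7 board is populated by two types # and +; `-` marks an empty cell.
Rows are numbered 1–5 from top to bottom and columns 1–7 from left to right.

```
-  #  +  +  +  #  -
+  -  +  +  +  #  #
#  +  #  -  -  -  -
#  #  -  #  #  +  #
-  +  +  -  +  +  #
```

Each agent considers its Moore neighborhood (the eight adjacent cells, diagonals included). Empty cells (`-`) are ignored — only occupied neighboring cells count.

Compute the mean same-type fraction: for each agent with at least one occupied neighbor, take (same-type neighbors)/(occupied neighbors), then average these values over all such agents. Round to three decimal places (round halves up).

0.496

Row 1: (1,2)# 0/3 · (1,3)+ 3/4 · (1,4)+ 5/5 · (1,5)+ 3/5 · (1,6)# 2/4
Row 2: (2,1)+ 1/3 · (2,3)+ 4/6 · (2,4)+ 5/6 · (2,5)+ 3/5 · (2,6)# 2/4 · (2,7)# 2/2
Row 3: (3,1)# 2/4 · (3,2)+ 2/6 · (3,3)# 2/5
Row 4: (4,1)# 2/4 · (4,2)# 3/6 · (4,4)# 2/4 · (4,5)# 1/4 · (4,6)+ 2/5 · (4,7)# 1/3
Row 5: (5,2)+ 1/3 · (5,3)+ 1/3 · (5,5)+ 2/4 · (5,6)+ 2/5 · (5,7)# 1/3
Sum over 25 agents: 0/3 + 3/4 + 5/5 + 3/5 + 2/4 + 1/3 + 4/6 + 5/6 + 3/5 + 2/4 + 2/2 + 2/4 + 2/6 + 2/5 + 2/4 + 3/6 + 2/4 + 1/4 + 2/5 + 1/3 + 1/3 + 1/3 + 2/4 + 2/5 + 1/3 = 62/5; mean = 62/5 ÷ 25 = 62/125 = 0.496 → 0.496.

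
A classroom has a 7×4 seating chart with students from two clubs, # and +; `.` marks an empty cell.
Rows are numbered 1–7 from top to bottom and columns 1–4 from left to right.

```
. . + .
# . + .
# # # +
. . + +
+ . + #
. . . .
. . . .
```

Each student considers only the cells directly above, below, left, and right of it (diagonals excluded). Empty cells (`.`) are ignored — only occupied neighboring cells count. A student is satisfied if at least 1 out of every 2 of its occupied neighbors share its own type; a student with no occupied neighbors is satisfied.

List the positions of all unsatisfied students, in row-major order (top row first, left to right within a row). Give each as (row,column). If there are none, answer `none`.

(1,3)+ 1/1 ✓
(2,1)# 1/1 ✓
(2,3)+ 1/2 ✓
(3,1)# 2/2 ✓
(3,2)# 2/2 ✓
(3,3)# 1/4 ✗
(3,4)+ 1/2 ✓
(4,3)+ 2/3 ✓
(4,4)+ 2/3 ✓
(5,1)+ 0/0 ✓
(5,3)+ 1/2 ✓
(5,4)# 0/2 ✗

(3,3), (5,4)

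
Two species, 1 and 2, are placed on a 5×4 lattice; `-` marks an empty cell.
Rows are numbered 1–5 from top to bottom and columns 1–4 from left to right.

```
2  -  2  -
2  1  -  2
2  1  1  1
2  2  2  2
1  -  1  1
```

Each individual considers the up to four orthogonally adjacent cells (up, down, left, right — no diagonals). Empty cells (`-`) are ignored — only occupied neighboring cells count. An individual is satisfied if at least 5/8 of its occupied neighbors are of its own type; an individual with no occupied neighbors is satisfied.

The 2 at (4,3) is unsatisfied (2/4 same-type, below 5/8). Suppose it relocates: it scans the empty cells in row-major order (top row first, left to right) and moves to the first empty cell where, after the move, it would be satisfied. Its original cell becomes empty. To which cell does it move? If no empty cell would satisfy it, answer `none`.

(1,2)

Vacating (4,3). Empty cells in order:
  (1,2): 2/3 same-type → satisfied — stop here.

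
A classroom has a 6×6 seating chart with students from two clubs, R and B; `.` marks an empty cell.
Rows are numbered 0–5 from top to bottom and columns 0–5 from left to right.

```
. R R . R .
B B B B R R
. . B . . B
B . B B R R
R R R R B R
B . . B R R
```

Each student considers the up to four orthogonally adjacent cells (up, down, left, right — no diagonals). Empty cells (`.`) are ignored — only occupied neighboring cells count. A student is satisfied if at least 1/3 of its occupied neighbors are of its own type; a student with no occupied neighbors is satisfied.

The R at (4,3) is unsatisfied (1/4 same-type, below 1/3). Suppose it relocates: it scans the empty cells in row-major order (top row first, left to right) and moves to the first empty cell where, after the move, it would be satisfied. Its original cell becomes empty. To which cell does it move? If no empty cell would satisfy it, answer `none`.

(0,0)

Vacating (4,3). Empty cells in order:
  (0,0): 1/2 same-type → satisfied — stop here.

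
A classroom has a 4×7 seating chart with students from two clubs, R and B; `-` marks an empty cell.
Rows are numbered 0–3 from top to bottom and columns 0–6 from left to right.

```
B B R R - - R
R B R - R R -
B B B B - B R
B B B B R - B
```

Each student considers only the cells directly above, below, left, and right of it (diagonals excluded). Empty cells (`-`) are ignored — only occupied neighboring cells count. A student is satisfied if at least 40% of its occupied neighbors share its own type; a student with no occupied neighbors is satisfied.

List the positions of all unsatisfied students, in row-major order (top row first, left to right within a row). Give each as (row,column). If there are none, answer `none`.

(1,0), (1,2), (2,5), (2,6), (3,4), (3,6)

(0,0)B 1/2 satisfied
(0,1)B 2/3 satisfied
(0,2)R 2/3 satisfied
(0,3)R 1/1 satisfied
(0,6)R 0/0 satisfied
(1,0)R 0/3 not
(1,1)B 2/4 satisfied
(1,2)R 1/3 not
(1,4)R 1/1 satisfied
(1,5)R 1/2 satisfied
(2,0)B 2/3 satisfied
(2,1)B 4/4 satisfied
(2,2)B 3/4 satisfied
(2,3)B 2/2 satisfied
(2,5)B 0/2 not
(2,6)R 0/2 not
(3,0)B 2/2 satisfied
(3,1)B 3/3 satisfied
(3,2)B 3/3 satisfied
(3,3)B 2/3 satisfied
(3,4)R 0/1 not
(3,6)B 0/1 not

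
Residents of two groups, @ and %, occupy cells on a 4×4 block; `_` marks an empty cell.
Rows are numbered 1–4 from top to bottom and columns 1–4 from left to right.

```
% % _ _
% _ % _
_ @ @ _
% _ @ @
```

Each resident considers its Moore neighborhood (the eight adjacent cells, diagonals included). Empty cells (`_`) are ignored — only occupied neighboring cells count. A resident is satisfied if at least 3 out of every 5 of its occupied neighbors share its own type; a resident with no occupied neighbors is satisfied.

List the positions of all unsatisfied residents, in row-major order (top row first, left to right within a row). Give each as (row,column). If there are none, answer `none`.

Row 1: (1,1)% 2/2 ok · (1,2)% 3/3 ok
Row 2: (2,1)% 2/3 ok · (2,3)% 1/3 unhappy
Row 3: (3,2)@ 2/5 unhappy · (3,3)@ 3/4 ok
Row 4: (4,1)% 0/1 unhappy · (4,3)@ 3/3 ok · (4,4)@ 2/2 ok

(2,3), (3,2), (4,1)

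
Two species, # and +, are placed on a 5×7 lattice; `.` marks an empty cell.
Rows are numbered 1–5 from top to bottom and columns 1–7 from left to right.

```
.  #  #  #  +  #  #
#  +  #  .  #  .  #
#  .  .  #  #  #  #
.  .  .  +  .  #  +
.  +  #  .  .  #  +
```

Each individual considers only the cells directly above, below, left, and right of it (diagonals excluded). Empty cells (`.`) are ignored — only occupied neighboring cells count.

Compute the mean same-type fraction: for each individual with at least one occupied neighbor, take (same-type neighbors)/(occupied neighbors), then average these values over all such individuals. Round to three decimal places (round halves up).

0.529

(1,2)# 1/2
(1,3)# 3/3
(1,4)# 1/2
(1,5)+ 0/3
(1,6)# 1/2
(1,7)# 2/2
(2,1)# 1/2
(2,2)+ 0/3
(2,3)# 1/2
(2,5)# 1/2
(2,7)# 2/2
(3,1)# 1/1
(3,4)# 1/2
(3,5)# 3/3
(3,6)# 3/3
(3,7)# 2/3
(4,4)+ 0/1
(4,6)# 2/3
(4,7)+ 1/3
(5,2)+ 0/1
(5,3)# 0/1
(5,6)# 1/2
(5,7)+ 1/2
Sum over 23 individuals: 1/2 + 3/3 + 1/2 + 0/3 + 1/2 + 2/2 + 1/2 + 0/3 + 1/2 + 1/2 + 2/2 + 1/1 + 1/2 + 3/3 + 3/3 + 2/3 + 0/1 + 2/3 + 1/3 + 0/1 + 0/1 + 1/2 + 1/2 = 73/6; mean = 73/6 ÷ 23 = 73/138 = 0.528985… → 0.529.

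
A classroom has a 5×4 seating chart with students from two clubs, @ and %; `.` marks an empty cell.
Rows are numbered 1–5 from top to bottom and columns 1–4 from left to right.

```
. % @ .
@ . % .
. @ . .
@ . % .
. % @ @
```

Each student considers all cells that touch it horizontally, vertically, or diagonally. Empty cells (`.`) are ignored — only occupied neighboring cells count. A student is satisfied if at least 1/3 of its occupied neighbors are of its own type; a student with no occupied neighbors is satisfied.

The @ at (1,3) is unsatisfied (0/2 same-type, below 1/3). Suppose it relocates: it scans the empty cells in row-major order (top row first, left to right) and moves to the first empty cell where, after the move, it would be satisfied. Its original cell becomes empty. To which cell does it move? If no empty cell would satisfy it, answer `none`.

(1,1)

Vacating (1,3). Empty cells in order:
  (1,1): 1/2 same-type → satisfied — stop here.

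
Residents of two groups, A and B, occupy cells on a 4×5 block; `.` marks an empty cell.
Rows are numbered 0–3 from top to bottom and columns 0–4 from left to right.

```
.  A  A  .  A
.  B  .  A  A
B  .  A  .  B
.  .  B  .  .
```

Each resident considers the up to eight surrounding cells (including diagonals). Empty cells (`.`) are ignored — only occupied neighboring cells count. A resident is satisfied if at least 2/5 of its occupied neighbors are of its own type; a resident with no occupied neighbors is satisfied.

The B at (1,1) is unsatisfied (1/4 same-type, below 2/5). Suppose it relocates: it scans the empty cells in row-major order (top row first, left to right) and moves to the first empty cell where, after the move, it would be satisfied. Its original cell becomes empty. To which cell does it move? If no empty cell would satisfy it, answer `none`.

Vacating (1,1). Empty cells in order:
  (0,0): 0/1 same-type → still unsatisfied.
  (0,3): 0/4 same-type → still unsatisfied.
  (1,0): 1/2 same-type → satisfied — stop here.

(1,0)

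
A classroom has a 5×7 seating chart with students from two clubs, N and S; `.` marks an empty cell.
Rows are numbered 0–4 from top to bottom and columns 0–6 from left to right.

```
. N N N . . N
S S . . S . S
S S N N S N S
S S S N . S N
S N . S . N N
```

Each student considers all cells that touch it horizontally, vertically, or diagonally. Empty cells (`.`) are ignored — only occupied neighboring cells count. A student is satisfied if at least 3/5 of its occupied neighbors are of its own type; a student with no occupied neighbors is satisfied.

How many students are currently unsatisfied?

16

Row 0: (0,1)N 1/3 ✗ · (0,2)N 2/3 ✓ · (0,3)N 1/2 ✗ · (0,6)N 0/1 ✗
Row 1: (1,0)S 3/4 ✓ · (1,1)S 3/6 ✗ · (1,4)S 1/4 ✗ · (1,6)S 1/3 ✗
Row 2: (2,0)S 5/5 ✓ · (2,1)S 6/7 ✓ · (2,2)N 2/6 ✗ · (2,3)N 2/5 ✗ · (2,4)S 2/5 ✗ · (2,5)N 1/6 ✗ · (2,6)S 2/4 ✗
Row 3: (3,0)S 4/5 ✓ · (3,1)S 5/7 ✓ · (3,2)S 3/7 ✗ · (3,3)N 2/5 ✗ · (3,5)S 2/6 ✗ · (3,6)N 3/5 ✓
Row 4: (4,0)S 2/3 ✓ · (4,1)N 0/4 ✗ · (4,3)S 1/2 ✗ · (4,5)N 2/3 ✓ · (4,6)N 2/3 ✓
Unsatisfied: (0,1), (0,3), (0,6), (1,1), (1,4), (1,6), (2,2), (2,3), (2,4), (2,5), (2,6), (3,2), (3,3), (3,5), (4,1), (4,3) — 16 in total.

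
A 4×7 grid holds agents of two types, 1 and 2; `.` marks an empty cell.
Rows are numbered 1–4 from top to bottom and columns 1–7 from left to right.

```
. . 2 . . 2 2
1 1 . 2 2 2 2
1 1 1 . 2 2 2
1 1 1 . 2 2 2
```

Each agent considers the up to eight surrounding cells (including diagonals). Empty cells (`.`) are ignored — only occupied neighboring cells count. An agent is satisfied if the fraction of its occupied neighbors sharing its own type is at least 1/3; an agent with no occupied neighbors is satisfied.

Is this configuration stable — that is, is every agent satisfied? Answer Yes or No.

Row 1: (1,3)2 1/2 ok · (1,6)2 4/4 ok · (1,7)2 3/3 ok
Row 2: (2,1)1 3/3 ok · (2,2)1 4/5 ok · (2,4)2 3/4 ok · (2,5)2 5/5 ok · (2,6)2 7/7 ok · (2,7)2 5/5 ok
Row 3: (3,1)1 5/5 ok · (3,2)1 7/7 ok · (3,3)1 4/5 ok · (3,5)2 6/6 ok · (3,6)2 8/8 ok · (3,7)2 5/5 ok
Row 4: (4,1)1 3/3 ok · (4,2)1 5/5 ok · (4,3)1 3/3 ok · (4,5)2 3/3 ok · (4,6)2 5/5 ok · (4,7)2 3/3 ok
All meet the threshold, so the configuration is stable.

Yes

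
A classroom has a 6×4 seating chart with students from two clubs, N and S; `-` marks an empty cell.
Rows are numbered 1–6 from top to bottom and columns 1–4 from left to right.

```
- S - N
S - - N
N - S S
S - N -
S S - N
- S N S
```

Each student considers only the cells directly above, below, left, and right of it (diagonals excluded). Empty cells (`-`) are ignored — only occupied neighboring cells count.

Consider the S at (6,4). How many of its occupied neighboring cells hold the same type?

0

Occupied neighbors of (6,4): (5,4)=N, (6,3)=N.
Same type (S): 0 of 2.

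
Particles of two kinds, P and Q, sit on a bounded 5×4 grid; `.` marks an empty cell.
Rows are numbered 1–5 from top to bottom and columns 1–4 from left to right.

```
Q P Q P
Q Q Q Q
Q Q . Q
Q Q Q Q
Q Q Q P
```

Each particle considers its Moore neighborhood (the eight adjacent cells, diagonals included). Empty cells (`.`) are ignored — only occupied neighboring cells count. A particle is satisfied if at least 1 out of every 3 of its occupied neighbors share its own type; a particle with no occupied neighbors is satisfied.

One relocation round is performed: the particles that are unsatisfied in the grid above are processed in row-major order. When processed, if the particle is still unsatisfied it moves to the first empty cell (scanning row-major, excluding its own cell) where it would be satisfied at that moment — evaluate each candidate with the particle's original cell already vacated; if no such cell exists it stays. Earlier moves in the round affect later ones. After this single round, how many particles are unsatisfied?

Initially unsatisfied (in order): (1,2), (1,4), (5,4).
  (1,2): no empty cell satisfies it; stays.
  (1,4): no empty cell satisfies it; stays.
  (5,4): no empty cell satisfies it; stays.
Resulting grid:
Q P Q P
Q Q Q Q
Q Q . Q
Q Q Q Q
Q Q Q P
Unsatisfied now: (1,2), (1,4), (5,4).

3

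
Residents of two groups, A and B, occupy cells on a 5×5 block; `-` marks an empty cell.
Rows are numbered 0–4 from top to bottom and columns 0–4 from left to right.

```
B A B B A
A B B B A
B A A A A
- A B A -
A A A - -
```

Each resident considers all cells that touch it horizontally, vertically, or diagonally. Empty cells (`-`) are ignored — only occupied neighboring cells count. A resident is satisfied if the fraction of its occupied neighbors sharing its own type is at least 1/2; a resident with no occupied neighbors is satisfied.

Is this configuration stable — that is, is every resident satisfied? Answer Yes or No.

No

Row 0: (0,0)B 1/3 unhappy · (0,1)A 1/5 unhappy · (0,2)B 4/5 ok · (0,3)B 3/5 ok · (0,4)A 1/3 unhappy
Row 1: (1,0)A 2/5 unhappy · (1,1)B 4/8 ok · (1,2)B 4/8 ok · (1,3)B 3/8 unhappy · (1,4)A 3/5 ok
Row 2: (2,0)B 1/4 unhappy · (2,1)A 3/7 unhappy · (2,2)A 4/8 ok · (2,3)A 4/7 ok · (2,4)A 3/4 ok
Row 3: (3,1)A 5/7 ok · (3,2)B 0/7 unhappy · (3,3)A 4/5 ok
Row 4: (4,0)A 2/2 ok · (4,1)A 3/4 ok · (4,2)A 3/4 ok
For instance (0,0) has only 1/3 same-type neighbors, below 1/2.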